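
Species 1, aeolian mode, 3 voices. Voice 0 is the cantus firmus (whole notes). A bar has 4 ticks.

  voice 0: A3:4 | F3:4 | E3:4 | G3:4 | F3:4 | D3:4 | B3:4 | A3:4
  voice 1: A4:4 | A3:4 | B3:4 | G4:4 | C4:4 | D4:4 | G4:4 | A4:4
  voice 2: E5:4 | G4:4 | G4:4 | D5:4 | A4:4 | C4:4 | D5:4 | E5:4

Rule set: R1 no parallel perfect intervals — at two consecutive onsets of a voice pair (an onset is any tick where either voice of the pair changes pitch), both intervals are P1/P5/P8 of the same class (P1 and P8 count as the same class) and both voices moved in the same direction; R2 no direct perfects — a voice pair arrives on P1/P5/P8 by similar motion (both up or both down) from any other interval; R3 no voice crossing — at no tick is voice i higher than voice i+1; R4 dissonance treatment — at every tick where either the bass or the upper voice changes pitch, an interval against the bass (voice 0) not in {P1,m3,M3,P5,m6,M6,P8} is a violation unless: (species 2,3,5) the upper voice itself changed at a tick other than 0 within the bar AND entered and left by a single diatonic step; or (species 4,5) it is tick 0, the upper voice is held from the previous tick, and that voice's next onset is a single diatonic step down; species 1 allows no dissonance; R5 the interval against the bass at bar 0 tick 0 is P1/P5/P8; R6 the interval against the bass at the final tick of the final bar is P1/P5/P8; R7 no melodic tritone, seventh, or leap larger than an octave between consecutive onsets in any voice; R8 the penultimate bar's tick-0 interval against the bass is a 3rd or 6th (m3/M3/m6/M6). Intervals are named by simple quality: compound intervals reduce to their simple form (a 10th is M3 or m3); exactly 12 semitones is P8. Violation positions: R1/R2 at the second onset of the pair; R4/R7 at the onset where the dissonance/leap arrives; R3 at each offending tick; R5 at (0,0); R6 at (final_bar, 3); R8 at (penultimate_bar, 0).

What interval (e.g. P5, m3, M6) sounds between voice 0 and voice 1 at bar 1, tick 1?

voice 0=F3 voice 1=A3 -> M3

M3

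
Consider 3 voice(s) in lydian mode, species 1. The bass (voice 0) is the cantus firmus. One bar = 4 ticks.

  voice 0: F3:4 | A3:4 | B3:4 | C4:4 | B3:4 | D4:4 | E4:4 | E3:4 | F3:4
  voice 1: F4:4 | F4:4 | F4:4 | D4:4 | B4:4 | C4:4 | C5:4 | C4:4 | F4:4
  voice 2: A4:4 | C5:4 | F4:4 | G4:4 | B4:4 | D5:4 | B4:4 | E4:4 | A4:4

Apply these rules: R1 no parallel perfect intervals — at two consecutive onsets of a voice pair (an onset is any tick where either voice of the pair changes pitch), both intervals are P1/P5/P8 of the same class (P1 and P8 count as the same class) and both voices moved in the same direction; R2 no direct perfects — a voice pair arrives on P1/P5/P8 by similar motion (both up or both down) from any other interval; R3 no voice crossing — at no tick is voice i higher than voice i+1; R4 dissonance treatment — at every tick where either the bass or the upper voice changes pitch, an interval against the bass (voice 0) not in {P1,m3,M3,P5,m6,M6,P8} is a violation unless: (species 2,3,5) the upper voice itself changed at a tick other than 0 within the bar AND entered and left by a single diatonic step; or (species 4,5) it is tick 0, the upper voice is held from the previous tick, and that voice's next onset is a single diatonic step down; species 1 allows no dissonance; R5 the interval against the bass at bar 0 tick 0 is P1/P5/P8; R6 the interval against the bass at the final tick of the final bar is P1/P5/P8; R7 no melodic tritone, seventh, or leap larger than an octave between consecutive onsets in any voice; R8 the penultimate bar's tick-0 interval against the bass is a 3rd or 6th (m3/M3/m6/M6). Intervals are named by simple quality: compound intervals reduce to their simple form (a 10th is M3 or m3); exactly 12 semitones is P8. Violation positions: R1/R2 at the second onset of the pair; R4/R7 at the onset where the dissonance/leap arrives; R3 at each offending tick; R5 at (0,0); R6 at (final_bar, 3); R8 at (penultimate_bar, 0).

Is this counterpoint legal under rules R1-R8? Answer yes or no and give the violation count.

bar 0: v0=F3 v1=F4 v2=A4 (M3)
bar 1: v0=A3 v1=F4 v2=C5 (m3)
bar 2: v0=B3 v1=F4 v2=F4 (TT)
bar 3: v0=C4 v1=D4 v2=G4 (P5)
bar 4: v0=B3 v1=B4 v2=B4 (P8)
bar 5: v0=D4 v1=C4 v2=D5 (P8)
bar 6: v0=E4 v1=C5 v2=B4 (P5)
bar 7: v0=E3 v1=C4 v2=E4 (P8)
bar 8: v0=F3 v1=F4 v2=A4 (M3)
  R5 @ bar0.0: opens on M3
  R4 @ bar2.0: B3/F4 TT untreated
  R4 @ bar2.0: B3/F4 TT untreated
  R2 @ bar3.0: B3/F4 TT -> C4/G4 P5 similar
  R4 @ bar3.0: C4/D4 M2 untreated
  R2 @ bar4.0: D4/G4 P4 -> B4/B4 P1 similar
  R1 @ bar5.0: B3/B4 P8 -> D4/D5 P8 similar
  R3 @ bar5.0: D4 above C4
  R4 @ bar5.0: D4/C4 M2 untreated
  R7 @ bar5.0: B4->C4 leap 11st
  R3 @ bar5.1: D4 above C4
  R3 @ bar5.2: D4 above C4
  R3 @ bar5.3: D4 above C4
  R3 @ bar6.0: C5 above B4
  R3 @ bar6.1: C5 above B4
  R3 @ bar6.2: C5 above B4
  R3 @ bar6.3: C5 above B4
  R2 @ bar7.0: E4/B4 P5 -> E3/E4 P8 similar
  R8 @ bar7.0: penult P8 not 3rd/6th
  R2 @ bar8.0: E3/C4 m6 -> F3/F4 P8 similar
  R6 @ bar8.3: closes on M3

No (21 violations)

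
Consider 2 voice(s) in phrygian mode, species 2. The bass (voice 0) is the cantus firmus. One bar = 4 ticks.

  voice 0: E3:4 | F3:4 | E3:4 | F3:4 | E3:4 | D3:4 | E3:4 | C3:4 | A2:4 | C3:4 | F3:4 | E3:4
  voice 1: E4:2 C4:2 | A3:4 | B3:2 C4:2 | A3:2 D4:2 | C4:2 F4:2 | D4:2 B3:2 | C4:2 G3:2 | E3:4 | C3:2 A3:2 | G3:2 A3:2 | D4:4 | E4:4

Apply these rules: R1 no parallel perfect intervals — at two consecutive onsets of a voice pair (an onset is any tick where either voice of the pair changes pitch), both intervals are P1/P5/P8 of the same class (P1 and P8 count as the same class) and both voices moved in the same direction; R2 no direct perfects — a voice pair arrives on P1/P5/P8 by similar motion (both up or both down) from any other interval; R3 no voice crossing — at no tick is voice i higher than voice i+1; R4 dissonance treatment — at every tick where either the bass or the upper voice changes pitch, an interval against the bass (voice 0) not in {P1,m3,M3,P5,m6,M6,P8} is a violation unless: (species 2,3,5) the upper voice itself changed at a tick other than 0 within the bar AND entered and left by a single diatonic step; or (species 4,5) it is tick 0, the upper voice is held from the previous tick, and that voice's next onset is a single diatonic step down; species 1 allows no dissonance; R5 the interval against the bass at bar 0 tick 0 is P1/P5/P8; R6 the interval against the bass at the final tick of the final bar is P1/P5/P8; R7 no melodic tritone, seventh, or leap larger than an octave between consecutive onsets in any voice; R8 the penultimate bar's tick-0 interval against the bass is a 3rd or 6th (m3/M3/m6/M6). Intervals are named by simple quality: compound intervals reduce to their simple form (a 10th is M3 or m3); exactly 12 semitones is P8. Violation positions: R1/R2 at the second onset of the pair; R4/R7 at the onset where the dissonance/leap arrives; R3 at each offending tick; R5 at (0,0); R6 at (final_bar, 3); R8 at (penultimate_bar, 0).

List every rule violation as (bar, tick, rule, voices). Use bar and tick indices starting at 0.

bar 0: v0=E3 v1=E4 downbeat P8
bar 1: v0=F3 v1=A3 downbeat M3
bar 2: v0=E3 v1=B3 downbeat P5
bar 3: v0=F3 v1=A3 downbeat M3
bar 4: v0=E3 v1=C4 downbeat m6
bar 5: v0=D3 v1=D4 downbeat P8
bar 6: v0=E3 v1=C4 downbeat m6
bar 7: v0=C3 v1=E3 downbeat M3
bar 8: v0=A2 v1=C3 downbeat m3
bar 9: v0=C3 v1=G3 downbeat P5
bar 10: v0=F3 v1=D4 downbeat M6
bar 11: v0=E3 v1=E4 downbeat P8
  -> R4 @ bar 4 tick 2 v(0, 1): E3/F4 m2 untreated
  -> R2 @ bar 5 tick 0 v(0, 1): E3/F4 m2 -> D3/D4 P8 similar

(4, 2, R4, (0, 1))
(5, 0, R2, (0, 1))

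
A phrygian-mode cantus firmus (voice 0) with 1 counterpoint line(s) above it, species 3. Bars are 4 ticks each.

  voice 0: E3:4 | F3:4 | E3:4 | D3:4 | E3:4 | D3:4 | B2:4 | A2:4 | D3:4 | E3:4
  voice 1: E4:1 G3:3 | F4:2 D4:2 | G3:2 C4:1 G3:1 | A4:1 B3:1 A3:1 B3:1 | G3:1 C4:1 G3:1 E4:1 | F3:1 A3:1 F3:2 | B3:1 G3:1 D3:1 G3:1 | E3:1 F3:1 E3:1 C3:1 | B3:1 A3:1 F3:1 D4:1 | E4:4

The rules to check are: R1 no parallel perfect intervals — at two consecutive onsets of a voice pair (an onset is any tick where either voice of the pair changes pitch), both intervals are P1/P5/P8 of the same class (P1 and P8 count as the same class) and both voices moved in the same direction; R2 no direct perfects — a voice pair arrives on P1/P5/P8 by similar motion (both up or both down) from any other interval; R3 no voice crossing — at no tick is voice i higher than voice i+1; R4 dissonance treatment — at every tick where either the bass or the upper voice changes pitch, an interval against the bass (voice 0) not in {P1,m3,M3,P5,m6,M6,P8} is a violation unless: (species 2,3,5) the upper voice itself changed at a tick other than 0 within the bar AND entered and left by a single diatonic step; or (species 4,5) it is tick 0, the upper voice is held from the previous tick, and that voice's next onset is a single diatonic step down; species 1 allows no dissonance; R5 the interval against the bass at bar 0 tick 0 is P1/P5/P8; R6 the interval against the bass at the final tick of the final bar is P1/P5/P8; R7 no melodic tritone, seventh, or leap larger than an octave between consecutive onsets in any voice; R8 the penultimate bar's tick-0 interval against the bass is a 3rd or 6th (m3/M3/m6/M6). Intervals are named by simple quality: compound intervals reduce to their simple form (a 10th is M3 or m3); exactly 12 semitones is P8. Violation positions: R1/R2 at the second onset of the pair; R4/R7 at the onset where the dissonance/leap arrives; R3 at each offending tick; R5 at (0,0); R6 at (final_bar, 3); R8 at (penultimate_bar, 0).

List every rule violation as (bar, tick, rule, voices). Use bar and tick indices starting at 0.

(1, 0, R2, (0, 1))
(1, 0, R7, (1,))
(3, 0, R7, (1,))
(3, 1, R7, (1,))
(5, 0, R7, (1,))
(6, 0, R7, (1,))
(7, 0, R2, (0, 1))
(8, 0, R7, (1,))
(9, 0, R1, (0, 1))

bar 0: v0=E3 v1=E4 downbeat P8
bar 1: v0=F3 v1=F4 downbeat P8
bar 2: v0=E3 v1=G3 downbeat m3
bar 3: v0=D3 v1=A4 downbeat P5
bar 4: v0=E3 v1=G3 downbeat m3
bar 5: v0=D3 v1=F3 downbeat m3
bar 6: v0=B2 v1=B3 downbeat P8
bar 7: v0=A2 v1=E3 downbeat P5
bar 8: v0=D3 v1=B3 downbeat M6
bar 9: v0=E3 v1=E4 downbeat P8
  -> R2 @ bar 1 tick 0 v(0, 1): E3/G3 m3 -> F3/F4 P8 similar
  -> R7 @ bar 1 tick 0 v(1,): G3->F4 leap 10st
  -> R7 @ bar 3 tick 0 v(1,): G3->A4 leap 14st
  -> R7 @ bar 3 tick 1 v(1,): A4->B3 leap 10st
  -> R7 @ bar 5 tick 0 v(1,): E4->F3 leap 11st
  -> R7 @ bar 6 tick 0 v(1,): F3->B3 leap 6st
  -> R2 @ bar 7 tick 0 v(0, 1): B2/G3 m6 -> A2/E3 P5 similar
  -> R7 @ bar 8 tick 0 v(1,): C3->B3 leap 11st
  -> R1 @ bar 9 tick 0 v(0, 1): D3/D4 P8 -> E3/E4 P8 similar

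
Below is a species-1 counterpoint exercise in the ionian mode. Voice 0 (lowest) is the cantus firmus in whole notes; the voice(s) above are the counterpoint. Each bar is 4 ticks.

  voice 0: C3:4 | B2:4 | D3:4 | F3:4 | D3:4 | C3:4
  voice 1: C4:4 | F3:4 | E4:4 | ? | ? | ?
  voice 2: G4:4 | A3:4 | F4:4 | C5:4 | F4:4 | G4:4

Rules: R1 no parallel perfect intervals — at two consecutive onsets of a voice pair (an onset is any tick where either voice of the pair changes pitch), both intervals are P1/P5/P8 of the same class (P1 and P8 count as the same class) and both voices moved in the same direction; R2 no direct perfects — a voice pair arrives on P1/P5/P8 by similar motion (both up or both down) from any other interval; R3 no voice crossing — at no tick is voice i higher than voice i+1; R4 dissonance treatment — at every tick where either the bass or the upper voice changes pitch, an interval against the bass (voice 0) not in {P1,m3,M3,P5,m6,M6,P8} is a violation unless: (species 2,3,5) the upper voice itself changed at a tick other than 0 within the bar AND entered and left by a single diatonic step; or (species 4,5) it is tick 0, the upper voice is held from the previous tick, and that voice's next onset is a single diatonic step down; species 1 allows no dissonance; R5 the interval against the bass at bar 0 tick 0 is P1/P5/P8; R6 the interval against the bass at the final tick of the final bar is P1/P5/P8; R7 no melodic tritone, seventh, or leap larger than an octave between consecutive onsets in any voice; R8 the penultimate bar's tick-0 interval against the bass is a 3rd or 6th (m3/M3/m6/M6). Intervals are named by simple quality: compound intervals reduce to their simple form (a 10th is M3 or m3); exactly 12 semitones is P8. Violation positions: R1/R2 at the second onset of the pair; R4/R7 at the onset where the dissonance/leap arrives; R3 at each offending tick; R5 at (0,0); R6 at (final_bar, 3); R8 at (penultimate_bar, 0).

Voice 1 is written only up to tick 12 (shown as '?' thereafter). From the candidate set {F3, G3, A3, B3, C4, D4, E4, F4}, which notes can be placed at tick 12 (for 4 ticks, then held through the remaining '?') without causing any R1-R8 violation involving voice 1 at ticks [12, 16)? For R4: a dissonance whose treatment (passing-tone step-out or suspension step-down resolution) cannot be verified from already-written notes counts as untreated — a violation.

{A3, C4, D4}

F3: violates R7
G3: violates R4
A3: legal
B3: violates R4
C4: legal
D4: legal
E4: violates R4
F4: violates R2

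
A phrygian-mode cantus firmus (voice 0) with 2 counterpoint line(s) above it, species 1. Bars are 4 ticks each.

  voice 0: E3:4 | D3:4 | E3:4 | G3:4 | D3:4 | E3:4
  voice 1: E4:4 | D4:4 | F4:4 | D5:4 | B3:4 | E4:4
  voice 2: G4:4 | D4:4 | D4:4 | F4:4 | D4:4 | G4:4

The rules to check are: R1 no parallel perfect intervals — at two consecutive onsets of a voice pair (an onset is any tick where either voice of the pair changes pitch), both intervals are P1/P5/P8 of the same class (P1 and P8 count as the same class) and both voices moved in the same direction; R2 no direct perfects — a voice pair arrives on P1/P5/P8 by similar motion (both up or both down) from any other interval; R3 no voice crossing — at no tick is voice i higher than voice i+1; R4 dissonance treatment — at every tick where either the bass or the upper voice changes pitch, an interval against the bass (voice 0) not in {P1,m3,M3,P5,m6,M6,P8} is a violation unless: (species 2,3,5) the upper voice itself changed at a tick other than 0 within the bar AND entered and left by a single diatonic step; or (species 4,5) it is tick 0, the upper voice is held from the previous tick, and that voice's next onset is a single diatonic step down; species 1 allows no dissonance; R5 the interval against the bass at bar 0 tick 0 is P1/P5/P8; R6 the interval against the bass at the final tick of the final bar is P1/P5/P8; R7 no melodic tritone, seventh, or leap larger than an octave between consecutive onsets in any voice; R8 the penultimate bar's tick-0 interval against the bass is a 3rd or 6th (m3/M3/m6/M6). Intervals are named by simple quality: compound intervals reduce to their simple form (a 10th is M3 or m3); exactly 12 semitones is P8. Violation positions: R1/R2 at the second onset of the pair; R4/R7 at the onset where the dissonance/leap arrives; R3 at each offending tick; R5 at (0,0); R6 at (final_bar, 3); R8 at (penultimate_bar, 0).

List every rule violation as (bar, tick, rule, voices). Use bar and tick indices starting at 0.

bar 0: v0=E3 v1=E4 v2=G4 downbeat m3
bar 1: v0=D3 v1=D4 v2=D4 downbeat P8
bar 2: v0=E3 v1=F4 v2=D4 downbeat m7
bar 3: v0=G3 v1=D5 v2=F4 downbeat m7
bar 4: v0=D3 v1=B3 v2=D4 downbeat P8
bar 5: v0=E3 v1=E4 v2=G4 downbeat m3
  -> R5 @ bar 0 tick 0 v(0, 2): opens on m3
  -> R1 @ bar 1 tick 0 v(0, 1): E3/E4 P8 -> D3/D4 P8 similar
  -> R2 @ bar 1 tick 0 v(0, 2): E3/G4 m3 -> D3/D4 P8 similar
  -> R2 @ bar 1 tick 0 v(1, 2): E4/G4 m3 -> D4/D4 P1 similar
  -> R3 @ bar 2 tick 0 v(1, 2): F4 above D4
  -> R4 @ bar 2 tick 0 v(0, 1): E3/F4 m2 untreated
  -> R4 @ bar 2 tick 0 v(0, 2): E3/D4 m7 untreated
  -> R3 @ bar 2 tick 1 v(1, 2): F4 above D4
  -> R3 @ bar 2 tick 2 v(1, 2): F4 above D4
  -> R3 @ bar 2 tick 3 v(1, 2): F4 above D4
  -> R2 @ bar 3 tick 0 v(0, 1): E3/F4 m2 -> G3/D5 P5 similar
  -> R3 @ bar 3 tick 0 v(1, 2): D5 above F4
  -> R4 @ bar 3 tick 0 v(0, 2): G3/F4 m7 untreated
  -> R3 @ bar 3 tick 1 v(1, 2): D5 above F4
  -> R3 @ bar 3 tick 2 v(1, 2): D5 above F4
  -> R3 @ bar 3 tick 3 v(1, 2): D5 above F4
  -> R2 @ bar 4 tick 0 v(0, 2): G3/F4 m7 -> D3/D4 P8 similar
  -> R7 @ bar 4 tick 0 v(1,): D5->B3 leap 15st
  -> R8 @ bar 4 tick 0 v(0, 2): penult P8 not 3rd/6th
  -> R2 @ bar 5 tick 0 v(0, 1): D3/B3 M6 -> E3/E4 P8 similar
  -> R6 @ bar 5 tick 3 v(0, 2): closes on m3

(0, 0, R5, (0, 2))
(1, 0, R1, (0, 1))
(1, 0, R2, (0, 2))
(1, 0, R2, (1, 2))
(2, 0, R3, (1, 2))
(2, 0, R4, (0, 1))
(2, 0, R4, (0, 2))
(2, 1, R3, (1, 2))
(2, 2, R3, (1, 2))
(2, 3, R3, (1, 2))
(3, 0, R2, (0, 1))
(3, 0, R3, (1, 2))
(3, 0, R4, (0, 2))
(3, 1, R3, (1, 2))
(3, 2, R3, (1, 2))
(3, 3, R3, (1, 2))
(4, 0, R2, (0, 2))
(4, 0, R7, (1,))
(4, 0, R8, (0, 2))
(5, 0, R2, (0, 1))
(5, 3, R6, (0, 2))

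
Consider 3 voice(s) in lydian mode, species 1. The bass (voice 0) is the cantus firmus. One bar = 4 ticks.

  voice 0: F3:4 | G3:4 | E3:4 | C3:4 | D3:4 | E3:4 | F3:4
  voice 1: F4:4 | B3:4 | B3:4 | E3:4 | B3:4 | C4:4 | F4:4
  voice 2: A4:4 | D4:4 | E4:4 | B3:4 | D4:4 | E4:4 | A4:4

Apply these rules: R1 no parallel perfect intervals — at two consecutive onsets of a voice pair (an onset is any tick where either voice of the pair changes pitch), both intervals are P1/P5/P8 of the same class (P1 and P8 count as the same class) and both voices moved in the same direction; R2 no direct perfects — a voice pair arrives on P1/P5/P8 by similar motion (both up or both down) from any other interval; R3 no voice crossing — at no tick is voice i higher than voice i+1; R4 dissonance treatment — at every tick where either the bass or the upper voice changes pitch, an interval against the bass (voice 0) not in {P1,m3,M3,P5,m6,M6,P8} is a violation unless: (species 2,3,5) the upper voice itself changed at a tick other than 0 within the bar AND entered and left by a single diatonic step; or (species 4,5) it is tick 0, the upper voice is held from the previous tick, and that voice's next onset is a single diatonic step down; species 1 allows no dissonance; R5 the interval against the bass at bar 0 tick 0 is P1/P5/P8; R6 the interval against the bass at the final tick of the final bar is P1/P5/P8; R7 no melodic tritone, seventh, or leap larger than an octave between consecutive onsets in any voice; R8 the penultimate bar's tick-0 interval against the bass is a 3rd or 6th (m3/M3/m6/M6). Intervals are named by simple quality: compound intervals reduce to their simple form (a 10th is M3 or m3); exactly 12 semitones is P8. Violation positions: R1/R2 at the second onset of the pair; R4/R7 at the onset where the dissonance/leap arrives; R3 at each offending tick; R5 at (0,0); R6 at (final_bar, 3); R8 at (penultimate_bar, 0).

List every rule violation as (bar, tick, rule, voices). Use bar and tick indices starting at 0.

(0, 0, R5, (0, 2))
(1, 0, R7, (1,))
(3, 0, R2, (1, 2))
(3, 0, R4, (0, 2))
(4, 0, R2, (0, 2))
(5, 0, R1, (0, 2))
(5, 0, R8, (0, 2))
(6, 0, R2, (0, 1))
(6, 3, R6, (0, 2))

bar 0: v0=F3 v1=F4 v2=A4 downbeat M3
bar 1: v0=G3 v1=B3 v2=D4 downbeat P5
bar 2: v0=E3 v1=B3 v2=E4 downbeat P8
bar 3: v0=C3 v1=E3 v2=B3 downbeat M7
bar 4: v0=D3 v1=B3 v2=D4 downbeat P8
bar 5: v0=E3 v1=C4 v2=E4 downbeat P8
bar 6: v0=F3 v1=F4 v2=A4 downbeat M3
  -> R5 @ bar 0 tick 0 v(0, 2): opens on M3
  -> R7 @ bar 1 tick 0 v(1,): F4->B3 leap 6st
  -> R2 @ bar 3 tick 0 v(1, 2): B3/E4 P4 -> E3/B3 P5 similar
  -> R4 @ bar 3 tick 0 v(0, 2): C3/B3 M7 untreated
  -> R2 @ bar 4 tick 0 v(0, 2): C3/B3 M7 -> D3/D4 P8 similar
  -> R1 @ bar 5 tick 0 v(0, 2): D3/D4 P8 -> E3/E4 P8 similar
  -> R8 @ bar 5 tick 0 v(0, 2): penult P8 not 3rd/6th
  -> R2 @ bar 6 tick 0 v(0, 1): E3/C4 m6 -> F3/F4 P8 similar
  -> R6 @ bar 6 tick 3 v(0, 2): closes on M3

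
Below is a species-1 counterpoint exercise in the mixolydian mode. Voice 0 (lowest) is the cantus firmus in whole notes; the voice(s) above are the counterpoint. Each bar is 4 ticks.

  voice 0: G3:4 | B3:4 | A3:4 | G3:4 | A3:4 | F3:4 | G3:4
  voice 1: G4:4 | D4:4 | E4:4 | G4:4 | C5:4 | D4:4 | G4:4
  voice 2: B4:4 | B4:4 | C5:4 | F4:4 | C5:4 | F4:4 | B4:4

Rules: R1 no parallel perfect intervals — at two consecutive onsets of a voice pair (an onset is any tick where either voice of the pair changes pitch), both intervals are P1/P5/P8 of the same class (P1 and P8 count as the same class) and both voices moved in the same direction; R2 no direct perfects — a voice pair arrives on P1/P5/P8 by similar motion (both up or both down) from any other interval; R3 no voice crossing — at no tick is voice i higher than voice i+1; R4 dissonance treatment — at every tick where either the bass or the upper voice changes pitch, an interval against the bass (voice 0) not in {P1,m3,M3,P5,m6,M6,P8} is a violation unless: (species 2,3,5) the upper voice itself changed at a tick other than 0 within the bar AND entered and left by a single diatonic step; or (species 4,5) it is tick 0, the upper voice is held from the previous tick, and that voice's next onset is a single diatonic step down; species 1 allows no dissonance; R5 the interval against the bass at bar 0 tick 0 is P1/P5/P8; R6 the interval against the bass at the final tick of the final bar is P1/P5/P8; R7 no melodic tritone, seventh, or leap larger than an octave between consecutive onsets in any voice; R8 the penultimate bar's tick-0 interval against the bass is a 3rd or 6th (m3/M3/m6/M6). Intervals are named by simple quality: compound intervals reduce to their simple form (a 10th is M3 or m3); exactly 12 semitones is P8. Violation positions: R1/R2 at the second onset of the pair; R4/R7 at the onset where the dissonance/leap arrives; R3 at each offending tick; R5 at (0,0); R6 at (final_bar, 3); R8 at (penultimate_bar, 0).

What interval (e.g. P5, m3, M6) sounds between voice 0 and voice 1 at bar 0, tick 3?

voice 0=G3 voice 1=G4 -> P8

P8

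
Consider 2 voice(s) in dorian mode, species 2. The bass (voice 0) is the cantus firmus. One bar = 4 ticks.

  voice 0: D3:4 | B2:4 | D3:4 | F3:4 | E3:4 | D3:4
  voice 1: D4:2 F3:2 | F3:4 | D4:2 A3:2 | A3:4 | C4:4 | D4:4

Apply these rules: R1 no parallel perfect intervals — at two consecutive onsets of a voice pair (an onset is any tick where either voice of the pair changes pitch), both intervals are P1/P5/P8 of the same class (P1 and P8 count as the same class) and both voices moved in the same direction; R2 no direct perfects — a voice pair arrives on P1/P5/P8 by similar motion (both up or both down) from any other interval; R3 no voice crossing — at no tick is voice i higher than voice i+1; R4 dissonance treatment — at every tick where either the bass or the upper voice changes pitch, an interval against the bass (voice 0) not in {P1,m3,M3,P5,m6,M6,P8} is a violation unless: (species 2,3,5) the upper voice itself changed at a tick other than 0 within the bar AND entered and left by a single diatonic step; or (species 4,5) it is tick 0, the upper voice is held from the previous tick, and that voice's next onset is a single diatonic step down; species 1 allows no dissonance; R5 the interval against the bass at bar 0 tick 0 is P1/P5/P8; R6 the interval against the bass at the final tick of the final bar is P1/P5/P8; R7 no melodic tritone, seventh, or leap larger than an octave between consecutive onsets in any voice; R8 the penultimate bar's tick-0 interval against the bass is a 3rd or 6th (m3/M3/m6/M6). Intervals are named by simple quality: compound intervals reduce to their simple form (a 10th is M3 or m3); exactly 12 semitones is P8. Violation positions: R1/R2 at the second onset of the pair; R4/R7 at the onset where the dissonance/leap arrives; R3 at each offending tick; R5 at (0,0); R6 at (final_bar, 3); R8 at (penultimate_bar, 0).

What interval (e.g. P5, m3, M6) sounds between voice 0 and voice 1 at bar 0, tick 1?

P8

voice 0=D3 voice 1=D4 -> P8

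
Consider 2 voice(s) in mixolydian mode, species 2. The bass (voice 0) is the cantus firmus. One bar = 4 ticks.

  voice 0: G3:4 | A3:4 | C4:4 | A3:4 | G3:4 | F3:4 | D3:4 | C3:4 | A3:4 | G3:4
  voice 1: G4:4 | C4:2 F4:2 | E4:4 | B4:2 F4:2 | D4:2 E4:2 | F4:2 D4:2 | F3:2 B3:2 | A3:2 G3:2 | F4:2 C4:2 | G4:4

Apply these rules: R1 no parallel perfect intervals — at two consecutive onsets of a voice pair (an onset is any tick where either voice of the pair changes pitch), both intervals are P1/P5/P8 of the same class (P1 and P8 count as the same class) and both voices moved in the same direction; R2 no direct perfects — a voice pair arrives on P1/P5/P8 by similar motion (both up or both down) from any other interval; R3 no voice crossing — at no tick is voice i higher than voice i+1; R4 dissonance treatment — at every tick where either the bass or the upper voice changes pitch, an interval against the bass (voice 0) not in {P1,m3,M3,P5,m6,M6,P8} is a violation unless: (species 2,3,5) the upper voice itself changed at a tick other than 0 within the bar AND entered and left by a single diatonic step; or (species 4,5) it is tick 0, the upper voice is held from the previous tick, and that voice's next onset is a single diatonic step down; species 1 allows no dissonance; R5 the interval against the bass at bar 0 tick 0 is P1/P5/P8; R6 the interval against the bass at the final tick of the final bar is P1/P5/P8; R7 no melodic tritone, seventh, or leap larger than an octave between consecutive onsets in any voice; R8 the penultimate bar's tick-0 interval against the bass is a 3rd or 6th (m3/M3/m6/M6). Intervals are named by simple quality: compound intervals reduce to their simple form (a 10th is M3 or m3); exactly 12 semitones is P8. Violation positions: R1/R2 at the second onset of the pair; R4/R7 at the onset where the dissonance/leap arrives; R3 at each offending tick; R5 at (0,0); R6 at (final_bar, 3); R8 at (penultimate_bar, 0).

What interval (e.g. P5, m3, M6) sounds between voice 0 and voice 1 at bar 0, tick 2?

P8

voice 0=G3 voice 1=G4 -> P8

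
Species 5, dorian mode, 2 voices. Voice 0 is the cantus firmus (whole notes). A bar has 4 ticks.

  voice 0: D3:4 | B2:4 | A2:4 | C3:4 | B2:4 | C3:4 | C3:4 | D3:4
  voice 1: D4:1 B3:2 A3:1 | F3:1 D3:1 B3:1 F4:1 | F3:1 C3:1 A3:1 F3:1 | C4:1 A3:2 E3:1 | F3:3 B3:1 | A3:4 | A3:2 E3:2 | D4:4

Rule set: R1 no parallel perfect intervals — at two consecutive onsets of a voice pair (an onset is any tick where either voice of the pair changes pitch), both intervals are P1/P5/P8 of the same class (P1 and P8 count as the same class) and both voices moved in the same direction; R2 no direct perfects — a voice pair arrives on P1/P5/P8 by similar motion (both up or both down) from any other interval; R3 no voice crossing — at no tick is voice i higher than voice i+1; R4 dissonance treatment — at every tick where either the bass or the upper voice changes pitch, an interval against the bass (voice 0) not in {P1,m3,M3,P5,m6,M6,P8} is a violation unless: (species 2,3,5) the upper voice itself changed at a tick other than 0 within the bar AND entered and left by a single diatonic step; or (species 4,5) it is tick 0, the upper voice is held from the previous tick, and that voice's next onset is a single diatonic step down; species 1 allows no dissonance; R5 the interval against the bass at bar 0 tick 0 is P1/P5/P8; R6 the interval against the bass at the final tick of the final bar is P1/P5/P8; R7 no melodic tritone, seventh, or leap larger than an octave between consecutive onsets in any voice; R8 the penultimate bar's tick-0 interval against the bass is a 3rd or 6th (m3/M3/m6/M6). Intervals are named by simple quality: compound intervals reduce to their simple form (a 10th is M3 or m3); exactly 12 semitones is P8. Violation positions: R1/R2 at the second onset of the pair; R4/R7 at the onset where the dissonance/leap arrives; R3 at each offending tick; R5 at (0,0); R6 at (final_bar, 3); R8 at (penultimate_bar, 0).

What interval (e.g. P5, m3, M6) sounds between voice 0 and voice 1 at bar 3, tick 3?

M3

voice 0=C3 voice 1=E3 -> M3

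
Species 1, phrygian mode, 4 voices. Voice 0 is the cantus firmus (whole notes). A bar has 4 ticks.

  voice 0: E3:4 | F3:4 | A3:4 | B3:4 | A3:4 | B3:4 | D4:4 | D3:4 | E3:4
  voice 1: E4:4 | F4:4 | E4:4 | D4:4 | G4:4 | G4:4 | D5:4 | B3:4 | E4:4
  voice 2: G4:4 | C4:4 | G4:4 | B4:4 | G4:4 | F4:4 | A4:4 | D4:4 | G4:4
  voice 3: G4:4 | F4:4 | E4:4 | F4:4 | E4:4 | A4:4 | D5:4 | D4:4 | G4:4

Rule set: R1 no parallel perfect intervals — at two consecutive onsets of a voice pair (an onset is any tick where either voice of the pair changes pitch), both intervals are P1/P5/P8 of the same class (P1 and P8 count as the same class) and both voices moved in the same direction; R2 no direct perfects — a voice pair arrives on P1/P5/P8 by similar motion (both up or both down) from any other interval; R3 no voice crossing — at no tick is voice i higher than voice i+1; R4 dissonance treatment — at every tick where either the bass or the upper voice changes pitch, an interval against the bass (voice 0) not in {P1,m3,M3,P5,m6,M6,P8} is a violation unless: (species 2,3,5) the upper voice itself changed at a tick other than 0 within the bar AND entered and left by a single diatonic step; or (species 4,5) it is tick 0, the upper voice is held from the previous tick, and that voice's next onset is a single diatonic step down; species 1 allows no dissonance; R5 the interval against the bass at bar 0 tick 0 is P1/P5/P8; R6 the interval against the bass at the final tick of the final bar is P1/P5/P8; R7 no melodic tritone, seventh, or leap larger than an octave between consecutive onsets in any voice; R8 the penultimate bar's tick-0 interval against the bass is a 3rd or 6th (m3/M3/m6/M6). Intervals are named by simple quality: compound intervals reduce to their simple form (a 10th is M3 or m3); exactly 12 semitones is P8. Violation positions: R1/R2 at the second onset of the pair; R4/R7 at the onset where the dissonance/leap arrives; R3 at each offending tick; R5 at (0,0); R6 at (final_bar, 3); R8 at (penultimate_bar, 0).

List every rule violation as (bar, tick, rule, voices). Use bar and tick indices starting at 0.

bar 0: v0=E3 v1=E4 v2=G4 v3=G4 downbeat m3
bar 1: v0=F3 v1=F4 v2=C4 v3=F4 downbeat P8
bar 2: v0=A3 v1=E4 v2=G4 v3=E4 downbeat P5
bar 3: v0=B3 v1=D4 v2=B4 v3=F4 downbeat TT
bar 4: v0=A3 v1=G4 v2=G4 v3=E4 downbeat P5
bar 5: v0=B3 v1=G4 v2=F4 v3=A4 downbeat m7
bar 6: v0=D4 v1=D5 v2=A4 v3=D5 downbeat P8
bar 7: v0=D3 v1=B3 v2=D4 v3=D4 downbeat P8
bar 8: v0=E3 v1=E4 v2=G4 v3=G4 downbeat m3
  -> R5 @ bar 0 tick 0 v(0, 2): opens on m3
  -> R5 @ bar 0 tick 0 v(0, 3): opens on m3
  -> R1 @ bar 1 tick 0 v(0, 1): E3/E4 P8 -> F3/F4 P8 similar
  -> R3 @ bar 1 tick 0 v(1, 2): F4 above C4
  -> R3 @ bar 1 tick 1 v(1, 2): F4 above C4
  -> R3 @ bar 1 tick 2 v(1, 2): F4 above C4
  -> R3 @ bar 1 tick 3 v(1, 2): F4 above C4
  -> R1 @ bar 2 tick 0 v(1, 3): F4/F4 P1 -> E4/E4 P1 similar
  -> R3 @ bar 2 tick 0 v(2, 3): G4 above E4
  -> R4 @ bar 2 tick 0 v(0, 2): A3/G4 m7 untreated
  -> R3 @ bar 2 tick 1 v(2, 3): G4 above E4
  -> R3 @ bar 2 tick 2 v(2, 3): G4 above E4
  -> R3 @ bar 2 tick 3 v(2, 3): G4 above E4
  -> R2 @ bar 3 tick 0 v(0, 2): A3/G4 m7 -> B3/B4 P8 similar
  -> R3 @ bar 3 tick 0 v(2, 3): B4 above F4
  -> R4 @ bar 3 tick 0 v(0, 3): B3/F4 TT untreated
  -> R3 @ bar 3 tick 1 v(2, 3): B4 above F4
  -> R3 @ bar 3 tick 2 v(2, 3): B4 above F4
  -> R3 @ bar 3 tick 3 v(2, 3): B4 above F4
  -> R2 @ bar 4 tick 0 v(0, 3): B3/F4 TT -> A3/E4 P5 similar
  -> R3 @ bar 4 tick 0 v(2, 3): G4 above E4
  -> R4 @ bar 4 tick 0 v(0, 1): A3/G4 m7 untreated
  -> R4 @ bar 4 tick 0 v(0, 2): A3/G4 m7 untreated
  -> R3 @ bar 4 tick 1 v(2, 3): G4 above E4
  -> R3 @ bar 4 tick 2 v(2, 3): G4 above E4
  -> R3 @ bar 4 tick 3 v(2, 3): G4 above E4
  -> R3 @ bar 5 tick 0 v(1, 2): G4 above F4
  -> R4 @ bar 5 tick 0 v(0, 2): B3/F4 TT untreated
  -> R4 @ bar 5 tick 0 v(0, 3): B3/A4 m7 untreated
  -> R3 @ bar 5 tick 1 v(1, 2): G4 above F4
  -> R3 @ bar 5 tick 2 v(1, 2): G4 above F4
  -> R3 @ bar 5 tick 3 v(1, 2): G4 above F4
  -> R2 @ bar 6 tick 0 v(0, 1): B3/G4 m6 -> D4/D5 P8 similar
  -> R2 @ bar 6 tick 0 v(0, 2): B3/F4 TT -> D4/A4 P5 similar
  -> R2 @ bar 6 tick 0 v(0, 3): B3/A4 m7 -> D4/D5 P8 similar
  -> R2 @ bar 6 tick 0 v(1, 3): G4/A4 M2 -> D5/D5 P1 similar
  -> R3 @ bar 6 tick 0 v(1, 2): D5 above A4
  -> R3 @ bar 6 tick 1 v(1, 2): D5 above A4
  -> R3 @ bar 6 tick 2 v(1, 2): D5 above A4
  -> R3 @ bar 6 tick 3 v(1, 2): D5 above A4
  -> R1 @ bar 7 tick 0 v(0, 3): D4/D5 P8 -> D3/D4 P8 similar
  -> R2 @ bar 7 tick 0 v(0, 2): D4/A4 P5 -> D3/D4 P8 similar
  -> R2 @ bar 7 tick 0 v(2, 3): A4/D5 P4 -> D4/D4 P1 similar
  -> R7 @ bar 7 tick 0 v(1,): D5->B3 leap 15st
  -> R8 @ bar 7 tick 0 v(0, 2): penult P8 not 3rd/6th
  -> R8 @ bar 7 tick 0 v(0, 3): penult P8 not 3rd/6th
  -> R1 @ bar 8 tick 0 v(2, 3): D4/D4 P1 -> G4/G4 P1 similar
  -> R2 @ bar 8 tick 0 v(0, 1): D3/B3 M6 -> E3/E4 P8 similar
  -> R6 @ bar 8 tick 3 v(0, 2): closes on m3
  -> R6 @ bar 8 tick 3 v(0, 3): closes on m3

(0, 0, R5, (0, 2))
(0, 0, R5, (0, 3))
(1, 0, R1, (0, 1))
(1, 0, R3, (1, 2))
(1, 1, R3, (1, 2))
(1, 2, R3, (1, 2))
(1, 3, R3, (1, 2))
(2, 0, R1, (1, 3))
(2, 0, R3, (2, 3))
(2, 0, R4, (0, 2))
(2, 1, R3, (2, 3))
(2, 2, R3, (2, 3))
(2, 3, R3, (2, 3))
(3, 0, R2, (0, 2))
(3, 0, R3, (2, 3))
(3, 0, R4, (0, 3))
(3, 1, R3, (2, 3))
(3, 2, R3, (2, 3))
(3, 3, R3, (2, 3))
(4, 0, R2, (0, 3))
(4, 0, R3, (2, 3))
(4, 0, R4, (0, 1))
(4, 0, R4, (0, 2))
(4, 1, R3, (2, 3))
(4, 2, R3, (2, 3))
(4, 3, R3, (2, 3))
(5, 0, R3, (1, 2))
(5, 0, R4, (0, 2))
(5, 0, R4, (0, 3))
(5, 1, R3, (1, 2))
(5, 2, R3, (1, 2))
(5, 3, R3, (1, 2))
(6, 0, R2, (0, 1))
(6, 0, R2, (0, 2))
(6, 0, R2, (0, 3))
(6, 0, R2, (1, 3))
(6, 0, R3, (1, 2))
(6, 1, R3, (1, 2))
(6, 2, R3, (1, 2))
(6, 3, R3, (1, 2))
(7, 0, R1, (0, 3))
(7, 0, R2, (0, 2))
(7, 0, R2, (2, 3))
(7, 0, R7, (1,))
(7, 0, R8, (0, 2))
(7, 0, R8, (0, 3))
(8, 0, R1, (2, 3))
(8, 0, R2, (0, 1))
(8, 3, R6, (0, 2))
(8, 3, R6, (0, 3))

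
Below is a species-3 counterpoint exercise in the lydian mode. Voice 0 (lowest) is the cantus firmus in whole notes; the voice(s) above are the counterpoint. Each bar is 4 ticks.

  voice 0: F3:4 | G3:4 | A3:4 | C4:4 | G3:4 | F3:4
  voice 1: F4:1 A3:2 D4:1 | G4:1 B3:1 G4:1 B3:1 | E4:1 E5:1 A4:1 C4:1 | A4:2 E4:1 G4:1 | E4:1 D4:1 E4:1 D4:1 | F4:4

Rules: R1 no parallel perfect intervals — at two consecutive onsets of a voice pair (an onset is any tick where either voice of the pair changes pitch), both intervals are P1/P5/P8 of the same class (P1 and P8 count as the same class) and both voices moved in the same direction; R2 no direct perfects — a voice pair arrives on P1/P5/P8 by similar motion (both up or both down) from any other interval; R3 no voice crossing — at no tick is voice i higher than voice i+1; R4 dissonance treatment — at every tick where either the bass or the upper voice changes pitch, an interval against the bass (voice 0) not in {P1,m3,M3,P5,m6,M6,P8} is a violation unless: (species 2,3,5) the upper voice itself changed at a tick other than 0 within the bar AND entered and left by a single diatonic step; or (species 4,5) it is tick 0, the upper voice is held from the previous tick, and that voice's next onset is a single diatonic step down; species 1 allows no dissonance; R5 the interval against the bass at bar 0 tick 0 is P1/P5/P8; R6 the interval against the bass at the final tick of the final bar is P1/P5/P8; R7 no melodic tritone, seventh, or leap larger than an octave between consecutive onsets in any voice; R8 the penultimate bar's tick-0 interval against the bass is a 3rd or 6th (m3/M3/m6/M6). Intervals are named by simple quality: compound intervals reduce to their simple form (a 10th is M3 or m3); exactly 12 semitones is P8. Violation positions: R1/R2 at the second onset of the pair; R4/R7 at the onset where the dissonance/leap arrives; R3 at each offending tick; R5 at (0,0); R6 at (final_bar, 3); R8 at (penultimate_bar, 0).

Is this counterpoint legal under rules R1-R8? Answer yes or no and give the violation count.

bar 0: v0=F3 v1=F4 (P8)
bar 1: v0=G3 v1=G4 (P8)
bar 2: v0=A3 v1=E4 (P5)
bar 3: v0=C4 v1=A4 (M6)
bar 4: v0=G3 v1=E4 (M6)
bar 5: v0=F3 v1=F4 (P8)
  R2 @ bar1.0: F3/D4 M6 -> G3/G4 P8 similar
  R2 @ bar2.0: G3/B3 M3 -> A3/E4 P5 similar

No (2 violations)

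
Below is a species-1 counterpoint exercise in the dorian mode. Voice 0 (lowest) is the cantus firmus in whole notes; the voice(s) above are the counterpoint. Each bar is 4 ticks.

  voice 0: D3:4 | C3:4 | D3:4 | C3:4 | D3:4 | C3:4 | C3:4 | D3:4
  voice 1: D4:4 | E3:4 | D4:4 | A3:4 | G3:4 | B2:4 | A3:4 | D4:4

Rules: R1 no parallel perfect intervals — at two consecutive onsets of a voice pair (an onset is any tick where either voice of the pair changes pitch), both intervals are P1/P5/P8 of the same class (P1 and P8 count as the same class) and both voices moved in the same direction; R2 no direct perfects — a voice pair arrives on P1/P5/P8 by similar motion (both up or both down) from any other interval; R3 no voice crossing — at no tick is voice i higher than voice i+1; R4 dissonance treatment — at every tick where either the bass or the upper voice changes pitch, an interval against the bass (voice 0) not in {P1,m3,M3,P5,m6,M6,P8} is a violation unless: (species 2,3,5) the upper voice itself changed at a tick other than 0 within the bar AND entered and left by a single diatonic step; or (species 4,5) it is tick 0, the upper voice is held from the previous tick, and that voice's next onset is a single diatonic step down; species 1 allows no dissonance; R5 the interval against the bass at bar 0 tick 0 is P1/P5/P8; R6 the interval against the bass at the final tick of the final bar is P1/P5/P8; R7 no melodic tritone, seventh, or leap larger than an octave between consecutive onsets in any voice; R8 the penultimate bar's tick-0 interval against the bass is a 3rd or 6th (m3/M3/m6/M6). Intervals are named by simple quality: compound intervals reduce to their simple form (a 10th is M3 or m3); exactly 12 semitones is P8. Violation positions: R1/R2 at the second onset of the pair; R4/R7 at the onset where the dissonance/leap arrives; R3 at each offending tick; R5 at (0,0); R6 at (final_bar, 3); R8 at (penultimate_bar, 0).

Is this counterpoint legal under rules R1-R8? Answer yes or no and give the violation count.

No (11 violations)

bar 0: v0=D3 v1=D4 (P8)
bar 1: v0=C3 v1=E3 (M3)
bar 2: v0=D3 v1=D4 (P8)
bar 3: v0=C3 v1=A3 (M6)
bar 4: v0=D3 v1=G3 (P4)
bar 5: v0=C3 v1=B2 (m2)
bar 6: v0=C3 v1=A3 (M6)
bar 7: v0=D3 v1=D4 (P8)
  R7 @ bar1.0: D4->E3 leap 10st
  R2 @ bar2.0: C3/E3 M3 -> D3/D4 P8 similar
  R7 @ bar2.0: E3->D4 leap 10st
  R4 @ bar4.0: D3/G3 P4 untreated
  R3 @ bar5.0: C3 above B2
  R4 @ bar5.0: C3/B2 m2 untreated
  R3 @ bar5.1: C3 above B2
  R3 @ bar5.2: C3 above B2
  R3 @ bar5.3: C3 above B2
  R7 @ bar6.0: B2->A3 leap 10st
  R2 @ bar7.0: C3/A3 M6 -> D3/D4 P8 similar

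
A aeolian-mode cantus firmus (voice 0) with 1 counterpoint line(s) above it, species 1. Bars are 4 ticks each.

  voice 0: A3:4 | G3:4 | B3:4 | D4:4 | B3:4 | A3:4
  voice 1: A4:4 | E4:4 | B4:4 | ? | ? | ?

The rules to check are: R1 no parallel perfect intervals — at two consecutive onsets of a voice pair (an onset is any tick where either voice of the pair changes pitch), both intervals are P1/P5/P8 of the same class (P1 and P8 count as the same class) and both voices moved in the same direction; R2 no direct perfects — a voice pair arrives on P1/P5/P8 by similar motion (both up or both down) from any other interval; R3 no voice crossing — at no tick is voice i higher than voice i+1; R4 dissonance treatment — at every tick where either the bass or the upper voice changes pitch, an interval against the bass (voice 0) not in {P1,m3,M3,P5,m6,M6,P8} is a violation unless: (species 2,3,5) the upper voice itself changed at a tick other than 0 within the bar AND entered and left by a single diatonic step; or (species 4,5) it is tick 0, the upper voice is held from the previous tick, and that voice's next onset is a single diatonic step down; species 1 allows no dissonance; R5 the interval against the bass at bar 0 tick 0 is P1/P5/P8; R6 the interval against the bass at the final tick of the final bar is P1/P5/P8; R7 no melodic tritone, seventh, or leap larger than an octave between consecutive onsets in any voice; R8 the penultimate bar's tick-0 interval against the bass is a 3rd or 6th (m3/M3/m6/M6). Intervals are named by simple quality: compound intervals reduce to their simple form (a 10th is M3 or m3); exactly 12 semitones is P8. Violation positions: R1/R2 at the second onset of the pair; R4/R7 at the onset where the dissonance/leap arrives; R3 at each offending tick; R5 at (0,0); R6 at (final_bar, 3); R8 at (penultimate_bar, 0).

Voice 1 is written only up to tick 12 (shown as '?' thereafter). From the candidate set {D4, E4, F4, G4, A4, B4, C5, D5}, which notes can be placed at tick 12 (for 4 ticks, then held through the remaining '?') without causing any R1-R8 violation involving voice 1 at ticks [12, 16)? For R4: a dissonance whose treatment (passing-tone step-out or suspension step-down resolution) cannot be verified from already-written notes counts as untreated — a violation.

D4: legal
E4: violates R4
F4: violates R7
G4: violates R4
A4: legal
B4: legal
C5: violates R4
D5: violates R1

{A4, B4, D4}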